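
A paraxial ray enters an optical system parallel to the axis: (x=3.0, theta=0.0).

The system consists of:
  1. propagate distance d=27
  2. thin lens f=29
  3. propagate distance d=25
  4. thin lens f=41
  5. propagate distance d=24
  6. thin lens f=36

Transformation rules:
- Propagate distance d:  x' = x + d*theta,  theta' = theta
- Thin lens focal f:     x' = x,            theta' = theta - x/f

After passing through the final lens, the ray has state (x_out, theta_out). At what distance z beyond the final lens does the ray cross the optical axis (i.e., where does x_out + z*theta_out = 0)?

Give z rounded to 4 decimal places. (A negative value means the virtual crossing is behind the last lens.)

Initial: x=3.0000 theta=0.0000
After 1 (propagate distance d=27): x=3.0000 theta=0.0000
After 2 (thin lens f=29): x=3.0000 theta=-3/29 (≈-0.1034)
After 3 (propagate distance d=25): x=12/29 (≈0.4138) theta=-3/29 (≈-0.1034)
After 4 (thin lens f=41): x=12/29 (≈0.4138) theta=-135/1189 (≈-0.1135)
After 5 (propagate distance d=24): x=-2748/1189 (≈-2.3112) theta=-135/1189 (≈-0.1135)
After 6 (thin lens f=36): x=-2748/1189 (≈-2.3112) theta=-176/3567 (≈-0.0493)
z_focus = -x_out/theta_out = -(-2748/1189)/(-176/3567) = -2061/44 ≈ -46.8409
Rounded to 4 decimal places: z = -46.8409

Answer: -46.8409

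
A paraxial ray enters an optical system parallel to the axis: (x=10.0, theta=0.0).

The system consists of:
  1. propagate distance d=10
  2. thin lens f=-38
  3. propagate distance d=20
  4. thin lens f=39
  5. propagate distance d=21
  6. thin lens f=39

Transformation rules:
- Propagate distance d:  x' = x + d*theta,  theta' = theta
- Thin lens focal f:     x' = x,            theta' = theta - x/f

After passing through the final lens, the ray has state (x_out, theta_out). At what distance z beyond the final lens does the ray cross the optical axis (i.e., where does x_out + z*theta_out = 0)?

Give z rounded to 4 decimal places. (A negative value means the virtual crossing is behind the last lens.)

Answer: 27.9021

Derivation:
Initial: x=10.0000 theta=0.0000
After 1 (propagate distance d=10): x=10.0000 theta=0.0000
After 2 (thin lens f=-38): x=10.0000 theta=5/19 (≈0.2632)
After 3 (propagate distance d=20): x=290/19 (≈15.2632) theta=5/19 (≈0.2632)
After 4 (thin lens f=39): x=290/19 (≈15.2632) theta=-5/39 (≈-0.1282)
After 5 (propagate distance d=21): x=3105/247 (≈12.5709) theta=-5/39 (≈-0.1282)
After 6 (thin lens f=39): x=3105/247 (≈12.5709) theta=-4340/9633 (≈-0.4505)
z_focus = -x_out/theta_out = -(3105/247)/(-4340/9633) = 24219/868 ≈ 27.9021
Rounded to 4 decimal places: z = 27.9021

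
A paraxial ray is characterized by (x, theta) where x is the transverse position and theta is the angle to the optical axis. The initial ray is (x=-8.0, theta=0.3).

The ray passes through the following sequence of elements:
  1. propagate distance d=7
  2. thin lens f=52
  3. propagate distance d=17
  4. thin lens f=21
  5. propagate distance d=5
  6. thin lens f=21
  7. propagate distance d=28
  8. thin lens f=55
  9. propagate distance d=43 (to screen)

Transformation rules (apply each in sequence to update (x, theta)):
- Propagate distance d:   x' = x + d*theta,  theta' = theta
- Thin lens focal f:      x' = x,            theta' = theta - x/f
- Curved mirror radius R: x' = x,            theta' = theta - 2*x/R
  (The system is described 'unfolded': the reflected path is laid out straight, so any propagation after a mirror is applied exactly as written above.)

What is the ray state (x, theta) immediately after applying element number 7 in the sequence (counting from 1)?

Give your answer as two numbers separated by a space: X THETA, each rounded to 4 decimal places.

Initial: x=-8.0000 theta=0.3000
After 1 (propagate distance d=7): x=-5.9000 theta=0.3000
After 2 (thin lens f=52): x=-5.9000 theta=43/104 (≈0.4135)
After 3 (propagate distance d=17): x=587/520 (≈1.1288) theta=43/104 (≈0.4135)
After 4 (thin lens f=21): x=587/520 (≈1.1288) theta=491/1365 (≈0.3597)
After 5 (propagate distance d=5): x=2459/840 (≈2.9274) theta=491/1365 (≈0.3597)
After 6 (thin lens f=21): x=2459/840 (≈2.9274) theta=50521/229320 (≈0.2203)
After 7 (propagate distance d=28): x=59597/6552 (≈9.0960) theta=50521/229320 (≈0.2203)
Rounded to 4 decimal places: x = 9.0960, theta = 0.2203

Answer: 9.0960 0.2203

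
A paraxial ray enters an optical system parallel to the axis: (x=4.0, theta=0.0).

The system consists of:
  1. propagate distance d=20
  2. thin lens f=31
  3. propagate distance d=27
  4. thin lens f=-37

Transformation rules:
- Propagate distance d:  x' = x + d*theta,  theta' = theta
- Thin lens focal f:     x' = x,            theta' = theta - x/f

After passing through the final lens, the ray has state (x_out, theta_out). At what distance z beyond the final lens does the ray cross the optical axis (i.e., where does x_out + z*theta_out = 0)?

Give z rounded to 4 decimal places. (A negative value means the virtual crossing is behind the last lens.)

Initial: x=4.0000 theta=0.0000
After 1 (propagate distance d=20): x=4.0000 theta=0.0000
After 2 (thin lens f=31): x=4.0000 theta=-4/31 (≈-0.1290)
After 3 (propagate distance d=27): x=16/31 (≈0.5161) theta=-4/31 (≈-0.1290)
After 4 (thin lens f=-37): x=16/31 (≈0.5161) theta=-132/1147 (≈-0.1151)
z_focus = -x_out/theta_out = -(16/31)/(-132/1147) = 148/33 ≈ 4.4848
Rounded to 4 decimal places: z = 4.4848

Answer: 4.4848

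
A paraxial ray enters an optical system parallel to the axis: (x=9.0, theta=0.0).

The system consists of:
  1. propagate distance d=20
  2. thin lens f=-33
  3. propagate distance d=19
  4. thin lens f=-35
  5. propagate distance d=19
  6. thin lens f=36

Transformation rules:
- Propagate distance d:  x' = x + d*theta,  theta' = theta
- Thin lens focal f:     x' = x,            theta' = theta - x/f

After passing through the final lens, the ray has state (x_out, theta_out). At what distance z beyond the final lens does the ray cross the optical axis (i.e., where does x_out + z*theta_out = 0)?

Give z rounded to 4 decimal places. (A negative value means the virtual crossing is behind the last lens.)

Answer: 366.6510

Derivation:
Initial: x=9.0000 theta=0.0000
After 1 (propagate distance d=20): x=9.0000 theta=0.0000
After 2 (thin lens f=-33): x=9.0000 theta=3/11 (≈0.2727)
After 3 (propagate distance d=19): x=156/11 (≈14.1818) theta=3/11 (≈0.2727)
After 4 (thin lens f=-35): x=156/11 (≈14.1818) theta=261/385 (≈0.6779)
After 5 (propagate distance d=19): x=10419/385 (≈27.0623) theta=261/385 (≈0.6779)
After 6 (thin lens f=36): x=10419/385 (≈27.0623) theta=-31/420 (≈-0.0738)
z_focus = -x_out/theta_out = -(10419/385)/(-31/420) = 125028/341 ≈ 366.6510
Rounded to 4 decimal places: z = 366.6510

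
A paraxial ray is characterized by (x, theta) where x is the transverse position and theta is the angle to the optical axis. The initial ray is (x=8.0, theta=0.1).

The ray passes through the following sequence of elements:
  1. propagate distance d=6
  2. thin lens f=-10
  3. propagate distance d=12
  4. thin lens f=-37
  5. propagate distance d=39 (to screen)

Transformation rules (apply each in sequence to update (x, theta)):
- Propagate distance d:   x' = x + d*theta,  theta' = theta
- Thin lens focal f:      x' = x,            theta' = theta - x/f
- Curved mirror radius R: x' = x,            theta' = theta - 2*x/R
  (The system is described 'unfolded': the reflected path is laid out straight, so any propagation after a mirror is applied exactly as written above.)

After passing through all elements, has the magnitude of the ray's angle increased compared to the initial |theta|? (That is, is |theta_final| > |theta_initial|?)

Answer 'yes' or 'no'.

Answer: yes

Derivation:
Initial: x=8.0000 theta=0.1000
After 1 (propagate distance d=6): x=8.6000 theta=0.1000
After 2 (thin lens f=-10): x=8.6000 theta=0.9600
After 3 (propagate distance d=12): x=20.1200 theta=0.9600
After 4 (thin lens f=-37): x=20.1200 theta=1391/925 (≈1.5038)
After 5 (propagate distance d=39 (to screen)): x=14572/185 (≈78.7676) theta=1391/925 (≈1.5038)
|theta_initial|=0.1000 |theta_final|=1391/925 (≈1.5038) -> increased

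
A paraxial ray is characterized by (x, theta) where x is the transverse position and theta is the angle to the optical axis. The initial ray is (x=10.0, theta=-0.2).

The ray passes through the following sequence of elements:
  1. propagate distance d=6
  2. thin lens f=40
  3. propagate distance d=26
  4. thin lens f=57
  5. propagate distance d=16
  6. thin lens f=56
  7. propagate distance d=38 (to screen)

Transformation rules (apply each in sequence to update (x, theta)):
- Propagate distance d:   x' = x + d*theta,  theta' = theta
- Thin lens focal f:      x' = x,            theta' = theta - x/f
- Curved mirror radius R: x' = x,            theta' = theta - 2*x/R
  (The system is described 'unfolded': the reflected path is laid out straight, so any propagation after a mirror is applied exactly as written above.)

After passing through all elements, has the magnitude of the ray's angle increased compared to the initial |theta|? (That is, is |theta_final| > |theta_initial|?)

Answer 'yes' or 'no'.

Initial: x=10.0000 theta=-0.2000
After 1 (propagate distance d=6): x=8.8000 theta=-0.2000
After 2 (thin lens f=40): x=8.8000 theta=-0.4200
After 3 (propagate distance d=26): x=-2.1200 theta=-0.4200
After 4 (thin lens f=57): x=-2.1200 theta=-1091/2850 (≈-0.3828)
After 5 (propagate distance d=16): x=-11749/1425 (≈-8.2449) theta=-1091/2850 (≈-0.3828)
After 6 (thin lens f=56): x=-11749/1425 (≈-8.2449) theta=-18799/79800 (≈-0.2356)
After 7 (propagate distance d=38 (to screen)): x=-686153/39900 (≈-17.1968) theta=-18799/79800 (≈-0.2356)
|theta_initial|=0.2000 |theta_final|=18799/79800 (≈0.2356) -> increased

Answer: yes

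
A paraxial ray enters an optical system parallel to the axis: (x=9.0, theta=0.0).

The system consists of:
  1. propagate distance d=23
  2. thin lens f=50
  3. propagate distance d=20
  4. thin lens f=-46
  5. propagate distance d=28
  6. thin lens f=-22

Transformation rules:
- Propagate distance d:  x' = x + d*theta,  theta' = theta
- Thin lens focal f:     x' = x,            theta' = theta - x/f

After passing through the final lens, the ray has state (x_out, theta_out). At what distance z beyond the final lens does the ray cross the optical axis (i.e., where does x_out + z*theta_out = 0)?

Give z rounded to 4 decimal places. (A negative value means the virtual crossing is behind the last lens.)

Initial: x=9.0000 theta=0.0000
After 1 (propagate distance d=23): x=9.0000 theta=0.0000
After 2 (thin lens f=50): x=9.0000 theta=-0.1800
After 3 (propagate distance d=20): x=5.4000 theta=-0.1800
After 4 (thin lens f=-46): x=5.4000 theta=-36/575 (≈-0.0626)
After 5 (propagate distance d=28): x=2097/575 (≈3.6470) theta=-36/575 (≈-0.0626)
After 6 (thin lens f=-22): x=2097/575 (≈3.6470) theta=261/2530 (≈0.1032)
z_focus = -x_out/theta_out = -(2097/575)/(261/2530) = -5126/145 ≈ -35.3517
Rounded to 4 decimal places: z = -35.3517

Answer: -35.3517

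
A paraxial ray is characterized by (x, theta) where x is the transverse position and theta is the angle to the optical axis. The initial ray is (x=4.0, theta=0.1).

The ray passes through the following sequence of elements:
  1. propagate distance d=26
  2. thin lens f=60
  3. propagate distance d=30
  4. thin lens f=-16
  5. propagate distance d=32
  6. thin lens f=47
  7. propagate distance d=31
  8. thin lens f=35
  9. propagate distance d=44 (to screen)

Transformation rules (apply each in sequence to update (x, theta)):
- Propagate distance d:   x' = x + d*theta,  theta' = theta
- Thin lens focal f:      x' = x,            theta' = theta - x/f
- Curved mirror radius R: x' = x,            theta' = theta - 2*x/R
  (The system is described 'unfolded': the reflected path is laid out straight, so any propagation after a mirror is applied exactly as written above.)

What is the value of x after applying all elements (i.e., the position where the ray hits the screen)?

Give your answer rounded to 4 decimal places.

Initial: x=4.0000 theta=0.1000
After 1 (propagate distance d=26): x=6.6000 theta=0.1000
After 2 (thin lens f=60): x=6.6000 theta=-0.0100
After 3 (propagate distance d=30): x=6.3000 theta=-0.0100
After 4 (thin lens f=-16): x=6.3000 theta=307/800 (≈0.3838)
After 5 (propagate distance d=32): x=18.5800 theta=307/800 (≈0.3838)
After 6 (thin lens f=47): x=18.5800 theta=-87/7520 (≈-0.0116)
After 7 (propagate distance d=31): x=685123/37600 (≈18.2214) theta=-87/7520 (≈-0.0116)
After 8 (thin lens f=35): x=685123/37600 (≈18.2214) theta=-175087/329000 (≈-0.5322)
After 9 (propagate distance d=44 (to screen)): x=-6836007/1316000 (≈-5.1945) theta=-175087/329000 (≈-0.5322)
Rounded to 4 decimal places: x = -5.1945

Answer: -5.1945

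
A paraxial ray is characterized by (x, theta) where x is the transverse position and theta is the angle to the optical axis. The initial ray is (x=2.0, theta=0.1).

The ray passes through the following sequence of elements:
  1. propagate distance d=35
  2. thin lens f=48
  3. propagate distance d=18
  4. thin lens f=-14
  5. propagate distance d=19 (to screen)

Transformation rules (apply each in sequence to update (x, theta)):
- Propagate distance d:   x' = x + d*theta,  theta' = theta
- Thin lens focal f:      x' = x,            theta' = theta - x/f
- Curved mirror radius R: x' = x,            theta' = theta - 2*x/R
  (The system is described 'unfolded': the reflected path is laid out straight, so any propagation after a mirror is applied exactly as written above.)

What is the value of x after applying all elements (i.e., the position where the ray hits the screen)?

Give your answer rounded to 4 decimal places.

Initial: x=2.0000 theta=0.1000
After 1 (propagate distance d=35): x=5.5000 theta=0.1000
After 2 (thin lens f=48): x=5.5000 theta=-7/480 (≈-0.0146)
After 3 (propagate distance d=18): x=5.2375 theta=-7/480 (≈-0.0146)
After 4 (thin lens f=-14): x=5.2375 theta=151/420 (≈0.3595)
After 5 (propagate distance d=19 (to screen)): x=4055/336 (≈12.0685) theta=151/420 (≈0.3595)
Rounded to 4 decimal places: x = 12.0685

Answer: 12.0685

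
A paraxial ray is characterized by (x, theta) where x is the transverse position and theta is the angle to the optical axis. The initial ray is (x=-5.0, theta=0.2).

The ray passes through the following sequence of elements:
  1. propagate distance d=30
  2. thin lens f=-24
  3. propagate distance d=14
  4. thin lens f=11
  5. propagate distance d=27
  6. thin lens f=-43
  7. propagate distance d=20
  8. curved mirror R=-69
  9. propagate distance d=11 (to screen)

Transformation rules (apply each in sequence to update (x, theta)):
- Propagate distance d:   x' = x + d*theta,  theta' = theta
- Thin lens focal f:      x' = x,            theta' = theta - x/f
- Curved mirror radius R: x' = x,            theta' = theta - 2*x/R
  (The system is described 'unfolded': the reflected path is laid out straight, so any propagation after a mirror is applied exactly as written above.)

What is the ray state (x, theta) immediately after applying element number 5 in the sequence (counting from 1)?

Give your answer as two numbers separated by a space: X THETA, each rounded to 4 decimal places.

Answer: 0.1492 -0.1568

Derivation:
Initial: x=-5.0000 theta=0.2000
After 1 (propagate distance d=30): x=1.0000 theta=0.2000
After 2 (thin lens f=-24): x=1.0000 theta=29/120 (≈0.2417)
After 3 (propagate distance d=14): x=263/60 (≈4.3833) theta=29/120 (≈0.2417)
After 4 (thin lens f=11): x=263/60 (≈4.3833) theta=-69/440 (≈-0.1568)
After 5 (propagate distance d=27): x=197/1320 (≈0.1492) theta=-69/440 (≈-0.1568)
Rounded to 4 decimal places: x = 0.1492, theta = -0.1568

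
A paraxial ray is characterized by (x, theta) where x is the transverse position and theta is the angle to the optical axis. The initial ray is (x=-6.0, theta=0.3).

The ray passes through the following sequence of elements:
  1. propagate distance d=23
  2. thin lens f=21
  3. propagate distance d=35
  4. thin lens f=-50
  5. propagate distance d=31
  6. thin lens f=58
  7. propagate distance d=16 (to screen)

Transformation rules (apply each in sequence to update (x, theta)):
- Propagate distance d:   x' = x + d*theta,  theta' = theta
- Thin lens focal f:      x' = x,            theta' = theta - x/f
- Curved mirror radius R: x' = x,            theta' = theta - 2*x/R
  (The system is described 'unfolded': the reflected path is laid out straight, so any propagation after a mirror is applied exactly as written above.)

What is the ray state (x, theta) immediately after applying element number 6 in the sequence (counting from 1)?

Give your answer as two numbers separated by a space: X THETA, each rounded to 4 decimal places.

Initial: x=-6.0000 theta=0.3000
After 1 (propagate distance d=23): x=0.9000 theta=0.3000
After 2 (thin lens f=21): x=0.9000 theta=9/35 (≈0.2571)
After 3 (propagate distance d=35): x=9.9000 theta=9/35 (≈0.2571)
After 4 (thin lens f=-50): x=9.9000 theta=1593/3500 (≈0.4551)
After 5 (propagate distance d=31): x=84033/3500 (≈24.0094) theta=1593/3500 (≈0.4551)
After 6 (thin lens f=58): x=84033/3500 (≈24.0094) theta=8361/203000 (≈0.0412)
Rounded to 4 decimal places: x = 24.0094, theta = 0.0412

Answer: 24.0094 0.0412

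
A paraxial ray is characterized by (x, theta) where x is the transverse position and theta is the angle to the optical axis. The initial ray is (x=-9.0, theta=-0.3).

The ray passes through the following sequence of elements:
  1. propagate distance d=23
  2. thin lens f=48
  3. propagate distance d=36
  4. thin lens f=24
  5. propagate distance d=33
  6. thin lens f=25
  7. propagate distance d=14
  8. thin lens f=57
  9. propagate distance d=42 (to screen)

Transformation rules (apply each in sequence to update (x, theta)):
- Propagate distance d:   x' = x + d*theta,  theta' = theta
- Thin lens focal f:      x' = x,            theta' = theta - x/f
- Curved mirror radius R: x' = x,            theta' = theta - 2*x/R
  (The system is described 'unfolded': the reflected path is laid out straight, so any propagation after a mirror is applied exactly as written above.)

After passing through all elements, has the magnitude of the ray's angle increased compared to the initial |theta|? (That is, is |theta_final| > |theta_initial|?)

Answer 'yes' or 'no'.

Answer: no

Derivation:
Initial: x=-9.0000 theta=-0.3000
After 1 (propagate distance d=23): x=-15.9000 theta=-0.3000
After 2 (thin lens f=48): x=-15.9000 theta=1/32 (≈0.0313)
After 3 (propagate distance d=36): x=-14.7750 theta=1/32 (≈0.0313)
After 4 (thin lens f=24): x=-14.7750 theta=207/320 (≈0.6469)
After 5 (propagate distance d=33): x=2103/320 (≈6.5719) theta=207/320 (≈0.6469)
After 6 (thin lens f=25): x=2103/320 (≈6.5719) theta=0.3840
After 7 (propagate distance d=14): x=95583/8000 (≈11.9479) theta=0.3840
After 8 (thin lens f=57): x=95583/8000 (≈11.9479) theta=26507/152000 (≈0.1744)
After 9 (propagate distance d=42 (to screen)): x=2929371/152000 (≈19.2722) theta=26507/152000 (≈0.1744)
|theta_initial|=0.3000 |theta_final|=26507/152000 (≈0.1744) -> not increased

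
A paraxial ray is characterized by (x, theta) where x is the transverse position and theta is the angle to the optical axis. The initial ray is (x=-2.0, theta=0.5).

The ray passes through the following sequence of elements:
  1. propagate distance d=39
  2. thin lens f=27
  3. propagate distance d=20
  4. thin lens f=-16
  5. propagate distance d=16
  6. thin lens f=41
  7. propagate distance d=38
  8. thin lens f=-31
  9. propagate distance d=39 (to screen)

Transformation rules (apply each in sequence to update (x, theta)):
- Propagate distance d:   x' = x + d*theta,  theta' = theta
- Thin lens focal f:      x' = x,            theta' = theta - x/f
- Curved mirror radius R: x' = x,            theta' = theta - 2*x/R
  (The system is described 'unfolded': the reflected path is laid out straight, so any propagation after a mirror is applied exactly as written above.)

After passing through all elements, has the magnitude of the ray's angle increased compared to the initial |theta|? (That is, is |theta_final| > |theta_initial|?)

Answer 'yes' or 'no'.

Answer: yes

Derivation:
Initial: x=-2.0000 theta=0.5000
After 1 (propagate distance d=39): x=17.5000 theta=0.5000
After 2 (thin lens f=27): x=17.5000 theta=-4/27 (≈-0.1481)
After 3 (propagate distance d=20): x=785/54 (≈14.5370) theta=-4/27 (≈-0.1481)
After 4 (thin lens f=-16): x=785/54 (≈14.5370) theta=73/96 (≈0.7604)
After 5 (propagate distance d=16): x=721/27 (≈26.7037) theta=73/96 (≈0.7604)
After 6 (thin lens f=41): x=721/27 (≈26.7037) theta=3865/35424 (≈0.1091)
After 7 (propagate distance d=38): x=182137/5904 (≈30.8498) theta=3865/35424 (≈0.1091)
After 8 (thin lens f=-31): x=182137/5904 (≈30.8498) theta=1212637/1098144 (≈1.1043)
After 9 (propagate distance d=39 (to screen)): x=9018925/122016 (≈73.9159) theta=1212637/1098144 (≈1.1043)
|theta_initial|=0.5000 |theta_final|=1212637/1098144 (≈1.1043) -> increased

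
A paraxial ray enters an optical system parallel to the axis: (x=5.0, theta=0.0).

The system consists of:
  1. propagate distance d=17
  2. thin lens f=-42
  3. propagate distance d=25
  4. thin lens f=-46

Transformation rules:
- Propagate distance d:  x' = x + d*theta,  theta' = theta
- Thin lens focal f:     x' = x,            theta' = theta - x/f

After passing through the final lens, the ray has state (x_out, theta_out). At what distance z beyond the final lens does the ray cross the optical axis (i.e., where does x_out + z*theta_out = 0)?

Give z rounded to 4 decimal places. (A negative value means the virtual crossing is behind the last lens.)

Initial: x=5.0000 theta=0.0000
After 1 (propagate distance d=17): x=5.0000 theta=0.0000
After 2 (thin lens f=-42): x=5.0000 theta=5/42 (≈0.1190)
After 3 (propagate distance d=25): x=335/42 (≈7.9762) theta=5/42 (≈0.1190)
After 4 (thin lens f=-46): x=335/42 (≈7.9762) theta=565/1932 (≈0.2924)
z_focus = -x_out/theta_out = -(335/42)/(565/1932) = -3082/113 ≈ -27.2743
Rounded to 4 decimal places: z = -27.2743

Answer: -27.2743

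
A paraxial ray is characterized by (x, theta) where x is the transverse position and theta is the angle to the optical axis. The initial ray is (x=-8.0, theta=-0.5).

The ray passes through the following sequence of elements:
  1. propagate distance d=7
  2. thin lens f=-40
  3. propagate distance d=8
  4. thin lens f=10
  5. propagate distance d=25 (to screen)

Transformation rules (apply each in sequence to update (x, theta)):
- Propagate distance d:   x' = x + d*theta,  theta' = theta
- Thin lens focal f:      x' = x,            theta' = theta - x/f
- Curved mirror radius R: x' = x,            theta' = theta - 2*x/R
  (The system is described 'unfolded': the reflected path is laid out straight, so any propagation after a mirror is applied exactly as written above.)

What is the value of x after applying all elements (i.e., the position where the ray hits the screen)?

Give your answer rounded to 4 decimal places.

Answer: 7.0125

Derivation:
Initial: x=-8.0000 theta=-0.5000
After 1 (propagate distance d=7): x=-11.5000 theta=-0.5000
After 2 (thin lens f=-40): x=-11.5000 theta=-0.7875
After 3 (propagate distance d=8): x=-17.8000 theta=-0.7875
After 4 (thin lens f=10): x=-17.8000 theta=0.9925
After 5 (propagate distance d=25 (to screen)): x=7.0125 theta=0.9925
Rounded to 4 decimal places: x = 7.0125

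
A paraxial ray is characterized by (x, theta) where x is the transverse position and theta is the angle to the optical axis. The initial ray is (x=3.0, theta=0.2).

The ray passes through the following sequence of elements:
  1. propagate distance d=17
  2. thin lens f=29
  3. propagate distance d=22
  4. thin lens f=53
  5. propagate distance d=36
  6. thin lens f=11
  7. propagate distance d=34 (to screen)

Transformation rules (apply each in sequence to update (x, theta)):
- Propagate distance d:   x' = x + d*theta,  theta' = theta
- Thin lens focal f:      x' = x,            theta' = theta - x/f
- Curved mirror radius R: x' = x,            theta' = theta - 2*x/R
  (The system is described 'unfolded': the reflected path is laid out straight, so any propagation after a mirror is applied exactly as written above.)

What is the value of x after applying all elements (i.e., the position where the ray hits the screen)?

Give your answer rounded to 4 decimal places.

Initial: x=3.0000 theta=0.2000
After 1 (propagate distance d=17): x=6.4000 theta=0.2000
After 2 (thin lens f=29): x=6.4000 theta=-3/145 (≈-0.0207)
After 3 (propagate distance d=22): x=862/145 (≈5.9448) theta=-3/145 (≈-0.0207)
After 4 (thin lens f=53): x=862/145 (≈5.9448) theta=-1021/7685 (≈-0.1329)
After 5 (propagate distance d=36): x=1786/1537 (≈1.1620) theta=-1021/7685 (≈-0.1329)
After 6 (thin lens f=11): x=1786/1537 (≈1.1620) theta=-20161/84535 (≈-0.2385)
After 7 (propagate distance d=34 (to screen)): x=-587244/84535 (≈-6.9468) theta=-20161/84535 (≈-0.2385)
Rounded to 4 decimal places: x = -6.9468

Answer: -6.9468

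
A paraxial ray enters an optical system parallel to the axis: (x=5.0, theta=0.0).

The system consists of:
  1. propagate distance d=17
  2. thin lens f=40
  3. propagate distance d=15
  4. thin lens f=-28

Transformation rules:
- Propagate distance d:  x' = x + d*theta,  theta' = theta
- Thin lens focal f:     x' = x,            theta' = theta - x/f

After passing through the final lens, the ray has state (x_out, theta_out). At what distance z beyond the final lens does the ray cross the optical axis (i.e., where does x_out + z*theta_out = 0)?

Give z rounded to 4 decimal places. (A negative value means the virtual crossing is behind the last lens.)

Answer: 233.3333

Derivation:
Initial: x=5.0000 theta=0.0000
After 1 (propagate distance d=17): x=5.0000 theta=0.0000
After 2 (thin lens f=40): x=5.0000 theta=-0.1250
After 3 (propagate distance d=15): x=3.1250 theta=-0.1250
After 4 (thin lens f=-28): x=3.1250 theta=-3/224 (≈-0.0134)
z_focus = -x_out/theta_out = -(3.1250)/(-3/224) = 700/3 ≈ 233.3333
Rounded to 4 decimal places: z = 233.3333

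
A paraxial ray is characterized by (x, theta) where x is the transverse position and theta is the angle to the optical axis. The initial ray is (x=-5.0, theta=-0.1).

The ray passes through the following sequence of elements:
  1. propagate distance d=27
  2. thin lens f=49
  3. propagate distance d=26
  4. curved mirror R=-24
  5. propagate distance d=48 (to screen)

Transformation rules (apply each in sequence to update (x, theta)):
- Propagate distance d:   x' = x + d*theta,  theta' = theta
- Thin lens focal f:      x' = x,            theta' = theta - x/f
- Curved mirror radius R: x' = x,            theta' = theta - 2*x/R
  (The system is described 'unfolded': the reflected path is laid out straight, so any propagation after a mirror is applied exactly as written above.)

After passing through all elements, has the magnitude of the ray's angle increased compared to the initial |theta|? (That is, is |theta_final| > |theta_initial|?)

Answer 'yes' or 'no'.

Initial: x=-5.0000 theta=-0.1000
After 1 (propagate distance d=27): x=-7.7000 theta=-0.1000
After 2 (thin lens f=49): x=-7.7000 theta=2/35 (≈0.0571)
After 3 (propagate distance d=26): x=-87/14 (≈-6.2143) theta=2/35 (≈0.0571)
After 4 (curved mirror R=-24): x=-87/14 (≈-6.2143) theta=-129/280 (≈-0.4607)
After 5 (propagate distance d=48 (to screen)): x=-1983/70 (≈-28.3286) theta=-129/280 (≈-0.4607)
|theta_initial|=0.1000 |theta_final|=129/280 (≈0.4607) -> increased

Answer: yes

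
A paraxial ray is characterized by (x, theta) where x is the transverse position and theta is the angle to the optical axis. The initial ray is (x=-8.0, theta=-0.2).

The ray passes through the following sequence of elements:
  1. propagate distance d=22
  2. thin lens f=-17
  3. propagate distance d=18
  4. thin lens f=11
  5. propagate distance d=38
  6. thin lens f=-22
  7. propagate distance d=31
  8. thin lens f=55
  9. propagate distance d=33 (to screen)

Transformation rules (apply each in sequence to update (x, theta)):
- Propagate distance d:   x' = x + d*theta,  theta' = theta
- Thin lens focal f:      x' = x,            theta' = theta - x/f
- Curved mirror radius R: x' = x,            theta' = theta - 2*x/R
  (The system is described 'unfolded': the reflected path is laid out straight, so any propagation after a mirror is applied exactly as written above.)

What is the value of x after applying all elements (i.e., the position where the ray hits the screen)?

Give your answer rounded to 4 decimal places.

Initial: x=-8.0000 theta=-0.2000
After 1 (propagate distance d=22): x=-12.4000 theta=-0.2000
After 2 (thin lens f=-17): x=-12.4000 theta=-79/85 (≈-0.9294)
After 3 (propagate distance d=18): x=-2476/85 (≈-29.1294) theta=-79/85 (≈-0.9294)
After 4 (thin lens f=11): x=-2476/85 (≈-29.1294) theta=1607/935 (≈1.7187)
After 5 (propagate distance d=38): x=398/11 (≈36.1818) theta=1607/935 (≈1.7187)
After 6 (thin lens f=-22): x=398/11 (≈36.1818) theta=34592/10285 (≈3.3633)
After 7 (propagate distance d=31): x=1444482/10285 (≈140.4455) theta=34592/10285 (≈3.3633)
After 8 (thin lens f=55): x=1444482/10285 (≈140.4455) theta=458078/565675 (≈0.8098)
After 9 (propagate distance d=33 (to screen)): x=8596644/51425 (≈167.1686) theta=458078/565675 (≈0.8098)
Rounded to 4 decimal places: x = 167.1686

Answer: 167.1686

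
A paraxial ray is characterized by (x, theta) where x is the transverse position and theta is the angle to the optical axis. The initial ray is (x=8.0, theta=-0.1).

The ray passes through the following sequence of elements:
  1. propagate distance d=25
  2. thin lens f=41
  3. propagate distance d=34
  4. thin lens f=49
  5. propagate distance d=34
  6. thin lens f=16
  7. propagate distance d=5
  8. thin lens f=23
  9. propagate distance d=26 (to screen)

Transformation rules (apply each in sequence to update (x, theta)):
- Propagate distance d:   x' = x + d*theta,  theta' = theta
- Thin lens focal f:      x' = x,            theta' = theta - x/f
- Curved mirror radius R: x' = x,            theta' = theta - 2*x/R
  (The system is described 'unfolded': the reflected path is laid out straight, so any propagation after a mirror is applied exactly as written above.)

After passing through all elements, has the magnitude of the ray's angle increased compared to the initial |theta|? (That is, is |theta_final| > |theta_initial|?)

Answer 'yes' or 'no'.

Initial: x=8.0000 theta=-0.1000
After 1 (propagate distance d=25): x=5.5000 theta=-0.1000
After 2 (thin lens f=41): x=5.5000 theta=-48/205 (≈-0.2341)
After 3 (propagate distance d=34): x=-1009/410 (≈-2.4610) theta=-48/205 (≈-0.2341)
After 4 (thin lens f=49): x=-1009/410 (≈-2.4610) theta=-739/4018 (≈-0.1839)
After 5 (propagate distance d=34): x=-175071/20090 (≈-8.7143) theta=-739/4018 (≈-0.1839)
After 6 (thin lens f=16): x=-175071/20090 (≈-8.7143) theta=115951/321440 (≈0.3607)
After 7 (propagate distance d=5): x=-2221381/321440 (≈-6.9107) theta=115951/321440 (≈0.3607)
After 8 (thin lens f=23): x=-2221381/321440 (≈-6.9107) theta=349161/528080 (≈0.6612)
After 9 (propagate distance d=26 (to screen)): x=76002841/7393120 (≈10.2802) theta=349161/528080 (≈0.6612)
|theta_initial|=0.1000 |theta_final|=349161/528080 (≈0.6612) -> increased

Answer: yes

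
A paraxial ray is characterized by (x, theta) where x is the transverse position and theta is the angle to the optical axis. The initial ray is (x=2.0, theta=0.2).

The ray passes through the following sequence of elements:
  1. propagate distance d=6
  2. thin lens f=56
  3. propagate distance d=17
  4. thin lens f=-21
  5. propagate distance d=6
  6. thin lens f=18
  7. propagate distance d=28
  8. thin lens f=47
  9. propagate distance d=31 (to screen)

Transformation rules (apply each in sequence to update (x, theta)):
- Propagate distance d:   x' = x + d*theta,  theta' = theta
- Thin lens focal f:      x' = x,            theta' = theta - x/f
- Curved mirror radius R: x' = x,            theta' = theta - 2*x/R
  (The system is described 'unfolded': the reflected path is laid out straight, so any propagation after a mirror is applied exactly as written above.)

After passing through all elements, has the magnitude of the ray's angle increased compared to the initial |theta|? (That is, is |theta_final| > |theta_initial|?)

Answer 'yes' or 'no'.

Answer: no

Derivation:
Initial: x=2.0000 theta=0.2000
After 1 (propagate distance d=6): x=3.2000 theta=0.2000
After 2 (thin lens f=56): x=3.2000 theta=1/7 (≈0.1429)
After 3 (propagate distance d=17): x=197/35 (≈5.6286) theta=1/7 (≈0.1429)
After 4 (thin lens f=-21): x=197/35 (≈5.6286) theta=302/735 (≈0.4109)
After 5 (propagate distance d=6): x=1983/245 (≈8.0939) theta=302/735 (≈0.4109)
After 6 (thin lens f=18): x=1983/245 (≈8.0939) theta=-19/490 (≈-0.0388)
After 7 (propagate distance d=28): x=1717/245 (≈7.0082) theta=-19/490 (≈-0.0388)
After 8 (thin lens f=47): x=1717/245 (≈7.0082) theta=-4327/23030 (≈-0.1879)
After 9 (propagate distance d=31 (to screen)): x=27261/23030 (≈1.1837) theta=-4327/23030 (≈-0.1879)
|theta_initial|=0.2000 |theta_final|=4327/23030 (≈0.1879) -> not increased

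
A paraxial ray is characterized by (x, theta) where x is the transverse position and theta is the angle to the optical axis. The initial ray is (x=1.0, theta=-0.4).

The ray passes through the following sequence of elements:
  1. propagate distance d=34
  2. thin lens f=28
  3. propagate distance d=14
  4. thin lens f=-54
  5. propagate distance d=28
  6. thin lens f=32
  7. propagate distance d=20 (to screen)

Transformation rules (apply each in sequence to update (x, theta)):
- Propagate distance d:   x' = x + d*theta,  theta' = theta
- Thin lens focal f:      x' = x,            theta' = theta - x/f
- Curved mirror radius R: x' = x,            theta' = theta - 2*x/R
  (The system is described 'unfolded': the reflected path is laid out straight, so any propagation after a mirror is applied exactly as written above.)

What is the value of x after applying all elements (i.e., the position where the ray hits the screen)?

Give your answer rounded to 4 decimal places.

Answer: -9.6588

Derivation:
Initial: x=1.0000 theta=-0.4000
After 1 (propagate distance d=34): x=-12.6000 theta=-0.4000
After 2 (thin lens f=28): x=-12.6000 theta=0.0500
After 3 (propagate distance d=14): x=-11.9000 theta=0.0500
After 4 (thin lens f=-54): x=-11.9000 theta=-23/135 (≈-0.1704)
After 5 (propagate distance d=28): x=-4501/270 (≈-16.6704) theta=-23/135 (≈-0.1704)
After 6 (thin lens f=32): x=-4501/270 (≈-16.6704) theta=3029/8640 (≈0.3506)
After 7 (propagate distance d=20 (to screen)): x=-20863/2160 (≈-9.6588) theta=3029/8640 (≈0.3506)
Rounded to 4 decimal places: x = -9.6588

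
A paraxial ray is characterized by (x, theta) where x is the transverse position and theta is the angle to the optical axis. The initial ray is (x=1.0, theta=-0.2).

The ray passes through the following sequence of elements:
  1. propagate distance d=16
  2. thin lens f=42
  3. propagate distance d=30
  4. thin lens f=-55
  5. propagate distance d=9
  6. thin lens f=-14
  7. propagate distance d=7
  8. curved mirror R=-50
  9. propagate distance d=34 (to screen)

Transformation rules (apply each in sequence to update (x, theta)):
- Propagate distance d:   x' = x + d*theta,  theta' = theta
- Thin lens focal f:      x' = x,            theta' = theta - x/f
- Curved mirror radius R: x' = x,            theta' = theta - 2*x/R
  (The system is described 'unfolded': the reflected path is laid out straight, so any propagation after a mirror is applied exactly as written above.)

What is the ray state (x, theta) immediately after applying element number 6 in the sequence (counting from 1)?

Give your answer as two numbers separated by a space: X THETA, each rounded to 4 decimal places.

Initial: x=1.0000 theta=-0.2000
After 1 (propagate distance d=16): x=-2.2000 theta=-0.2000
After 2 (thin lens f=42): x=-2.2000 theta=-31/210 (≈-0.1476)
After 3 (propagate distance d=30): x=-232/35 (≈-6.6286) theta=-31/210 (≈-0.1476)
After 4 (thin lens f=-55): x=-232/35 (≈-6.6286) theta=-3097/11550 (≈-0.2681)
After 5 (propagate distance d=9): x=-4973/550 (≈-9.0418) theta=-3097/11550 (≈-0.2681)
After 6 (thin lens f=-14): x=-4973/550 (≈-9.0418) theta=-21113/23100 (≈-0.9140)
Rounded to 4 decimal places: x = -9.0418, theta = -0.9140

Answer: -9.0418 -0.9140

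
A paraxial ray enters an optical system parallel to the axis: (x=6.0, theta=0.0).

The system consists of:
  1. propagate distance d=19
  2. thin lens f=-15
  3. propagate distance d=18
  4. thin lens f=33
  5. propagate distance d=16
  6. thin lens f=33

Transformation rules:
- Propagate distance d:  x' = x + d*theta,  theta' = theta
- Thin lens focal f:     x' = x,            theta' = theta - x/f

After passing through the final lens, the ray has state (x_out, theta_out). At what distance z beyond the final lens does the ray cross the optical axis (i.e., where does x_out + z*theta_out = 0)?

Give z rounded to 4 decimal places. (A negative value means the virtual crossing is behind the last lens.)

Answer: 33.0000

Derivation:
Initial: x=6.0000 theta=0.0000
After 1 (propagate distance d=19): x=6.0000 theta=0.0000
After 2 (thin lens f=-15): x=6.0000 theta=0.4000
After 3 (propagate distance d=18): x=13.2000 theta=0.4000
After 4 (thin lens f=33): x=13.2000 theta=0.0000
After 5 (propagate distance d=16): x=13.2000 theta=0.0000
After 6 (thin lens f=33): x=13.2000 theta=-0.4000
z_focus = -x_out/theta_out = -(13.2000)/(-0.4000) = 33.0000
Rounded to 4 decimal places: z = 33.0000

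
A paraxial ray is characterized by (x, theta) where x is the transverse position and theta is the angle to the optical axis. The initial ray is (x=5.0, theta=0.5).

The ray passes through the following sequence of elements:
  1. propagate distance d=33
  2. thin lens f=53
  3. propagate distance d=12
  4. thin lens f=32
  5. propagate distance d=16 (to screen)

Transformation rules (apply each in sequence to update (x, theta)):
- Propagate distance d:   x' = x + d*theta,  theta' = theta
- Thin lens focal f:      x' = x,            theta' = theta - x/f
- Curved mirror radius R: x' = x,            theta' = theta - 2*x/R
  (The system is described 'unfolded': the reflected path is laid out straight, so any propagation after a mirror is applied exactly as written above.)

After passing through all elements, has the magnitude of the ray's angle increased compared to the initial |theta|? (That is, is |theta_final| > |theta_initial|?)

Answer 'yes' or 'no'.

Initial: x=5.0000 theta=0.5000
After 1 (propagate distance d=33): x=21.5000 theta=0.5000
After 2 (thin lens f=53): x=21.5000 theta=5/53 (≈0.0943)
After 3 (propagate distance d=12): x=2399/106 (≈22.6321) theta=5/53 (≈0.0943)
After 4 (thin lens f=32): x=2399/106 (≈22.6321) theta=-2079/3392 (≈-0.6129)
After 5 (propagate distance d=16 (to screen)): x=2719/212 (≈12.8255) theta=-2079/3392 (≈-0.6129)
|theta_initial|=0.5000 |theta_final|=2079/3392 (≈0.6129) -> increased

Answer: yes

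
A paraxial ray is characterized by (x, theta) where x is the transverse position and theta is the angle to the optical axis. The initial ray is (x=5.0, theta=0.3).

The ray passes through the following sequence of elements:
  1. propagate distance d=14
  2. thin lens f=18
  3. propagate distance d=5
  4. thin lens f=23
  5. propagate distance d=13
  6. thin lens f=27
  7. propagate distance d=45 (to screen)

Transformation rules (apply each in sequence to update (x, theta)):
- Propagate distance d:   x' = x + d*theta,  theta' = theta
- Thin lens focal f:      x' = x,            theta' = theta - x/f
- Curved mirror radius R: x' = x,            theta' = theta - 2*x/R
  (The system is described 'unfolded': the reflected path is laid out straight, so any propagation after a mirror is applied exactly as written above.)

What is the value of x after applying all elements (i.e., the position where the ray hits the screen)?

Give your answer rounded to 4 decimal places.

Answer: -25.9659

Derivation:
Initial: x=5.0000 theta=0.3000
After 1 (propagate distance d=14): x=9.2000 theta=0.3000
After 2 (thin lens f=18): x=9.2000 theta=-19/90 (≈-0.2111)
After 3 (propagate distance d=5): x=733/90 (≈8.1444) theta=-19/90 (≈-0.2111)
After 4 (thin lens f=23): x=733/90 (≈8.1444) theta=-13/23 (≈-0.5652)
After 5 (propagate distance d=13): x=1649/2070 (≈0.7966) theta=-13/23 (≈-0.5652)
After 6 (thin lens f=27): x=1649/2070 (≈0.7966) theta=-33239/55890 (≈-0.5947)
After 7 (propagate distance d=45 (to screen)): x=-80624/3105 (≈-25.9659) theta=-33239/55890 (≈-0.5947)
Rounded to 4 decimal places: x = -25.9659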